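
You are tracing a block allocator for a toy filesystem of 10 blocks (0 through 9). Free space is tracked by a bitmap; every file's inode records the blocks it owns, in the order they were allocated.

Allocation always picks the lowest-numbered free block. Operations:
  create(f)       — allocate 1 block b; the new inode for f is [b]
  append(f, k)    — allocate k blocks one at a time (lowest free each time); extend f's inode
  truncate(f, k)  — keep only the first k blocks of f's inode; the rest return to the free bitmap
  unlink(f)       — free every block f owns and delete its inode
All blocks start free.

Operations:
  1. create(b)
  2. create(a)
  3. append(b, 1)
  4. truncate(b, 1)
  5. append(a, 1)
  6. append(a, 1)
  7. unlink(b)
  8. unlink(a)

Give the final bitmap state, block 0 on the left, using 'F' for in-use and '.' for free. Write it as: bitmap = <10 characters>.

create(b): bitmap=F......... | b=[0]
create(a): bitmap=FF........ | a=[1] b=[0]
append(b, 1): bitmap=FFF....... | a=[1] b=[0, 2]
truncate(b, 1): bitmap=FF........ | a=[1] b=[0]
append(a, 1): bitmap=FFF....... | a=[1, 2] b=[0]
append(a, 1): bitmap=FFFF...... | a=[1, 2, 3] b=[0]
unlink(b): bitmap=.FFF...... | a=[1, 2, 3]
unlink(a): bitmap=.......... | 

bitmap = ..........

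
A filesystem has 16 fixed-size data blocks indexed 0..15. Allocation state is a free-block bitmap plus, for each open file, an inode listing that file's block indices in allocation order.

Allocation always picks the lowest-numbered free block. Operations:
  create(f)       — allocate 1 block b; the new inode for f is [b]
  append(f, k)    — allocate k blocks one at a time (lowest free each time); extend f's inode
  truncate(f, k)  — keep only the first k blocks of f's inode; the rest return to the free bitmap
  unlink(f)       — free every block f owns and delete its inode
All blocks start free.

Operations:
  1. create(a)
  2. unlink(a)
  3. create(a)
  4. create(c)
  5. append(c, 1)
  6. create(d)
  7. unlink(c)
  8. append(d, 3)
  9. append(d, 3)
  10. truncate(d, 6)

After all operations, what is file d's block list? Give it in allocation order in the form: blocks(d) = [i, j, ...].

  1. create(a)  ⇒  F...............  {a→[0]}
  2. unlink(a)  ⇒  ................  {}
  3. create(a)  ⇒  F...............  {a→[0]}
  4. create(c)  ⇒  FF..............  {a→[0]; c→[1]}
  5. append(c, 1)  ⇒  FFF.............  {a→[0]; c→[1, 2]}
  6. create(d)  ⇒  FFFF............  {a→[0]; c→[1, 2]; d→[3]}
  7. unlink(c)  ⇒  F..F............  {a→[0]; d→[3]}
  8. append(d, 3)  ⇒  FFFFF...........  {a→[0]; d→[3, 1, 2, 4]}
  9. append(d, 3)  ⇒  FFFFFFFF........  {a→[0]; d→[3, 1, 2, 4, 5, 6, 7]}
  10. truncate(d, 6)  ⇒  FFFFFFF.........  {a→[0]; d→[3, 1, 2, 4, 5, 6]}

blocks(d) = [3, 1, 2, 4, 5, 6]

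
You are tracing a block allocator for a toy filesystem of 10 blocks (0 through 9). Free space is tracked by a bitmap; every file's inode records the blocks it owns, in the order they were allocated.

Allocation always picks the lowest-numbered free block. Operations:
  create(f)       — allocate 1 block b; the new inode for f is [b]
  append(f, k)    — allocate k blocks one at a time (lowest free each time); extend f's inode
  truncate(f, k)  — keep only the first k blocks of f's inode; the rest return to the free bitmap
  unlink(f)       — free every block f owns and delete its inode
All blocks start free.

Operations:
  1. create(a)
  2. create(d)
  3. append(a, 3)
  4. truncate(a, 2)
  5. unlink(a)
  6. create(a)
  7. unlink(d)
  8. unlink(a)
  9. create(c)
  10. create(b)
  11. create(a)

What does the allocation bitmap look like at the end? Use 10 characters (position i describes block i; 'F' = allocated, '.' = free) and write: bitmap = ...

bitmap = FFF.......

[1] create(a) — a=0 (map F.........)
[2] create(d) — a=0 d=1 (map FF........)
[3] append(a, 3) — a=0,2,3,4 d=1 (map FFFFF.....)
[4] truncate(a, 2) — a=0,2 d=1 (map FFF.......)
[5] unlink(a) — d=1 (map .F........)
[6] create(a) — a=0 d=1 (map FF........)
[7] unlink(d) — a=0 (map F.........)
[8] unlink(a) —  (map ..........)
[9] create(c) — c=0 (map F.........)
[10] create(b) — b=1 c=0 (map FF........)
[11] create(a) — a=2 b=1 c=0 (map FFF.......)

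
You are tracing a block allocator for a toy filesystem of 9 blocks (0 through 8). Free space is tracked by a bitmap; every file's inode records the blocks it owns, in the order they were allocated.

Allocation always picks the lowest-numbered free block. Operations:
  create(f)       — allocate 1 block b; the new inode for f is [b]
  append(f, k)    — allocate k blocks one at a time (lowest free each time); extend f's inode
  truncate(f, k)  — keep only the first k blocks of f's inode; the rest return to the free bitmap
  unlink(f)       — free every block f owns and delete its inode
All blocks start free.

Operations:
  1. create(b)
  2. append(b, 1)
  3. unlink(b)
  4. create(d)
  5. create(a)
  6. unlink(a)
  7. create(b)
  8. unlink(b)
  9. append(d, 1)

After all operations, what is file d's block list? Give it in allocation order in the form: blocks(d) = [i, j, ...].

blocks(d) = [0, 1]

after create(b) → b:[0]  free=[F........]
after append(b, 1) → b:[0, 1]  free=[FF.......]
after unlink(b) →   free=[.........]
after create(d) → d:[0]  free=[F........]
after create(a) → a:[1], d:[0]  free=[FF.......]
after unlink(a) → d:[0]  free=[F........]
after create(b) → b:[1], d:[0]  free=[FF.......]
after unlink(b) → d:[0]  free=[F........]
after append(d, 1) → d:[0, 1]  free=[FF.......]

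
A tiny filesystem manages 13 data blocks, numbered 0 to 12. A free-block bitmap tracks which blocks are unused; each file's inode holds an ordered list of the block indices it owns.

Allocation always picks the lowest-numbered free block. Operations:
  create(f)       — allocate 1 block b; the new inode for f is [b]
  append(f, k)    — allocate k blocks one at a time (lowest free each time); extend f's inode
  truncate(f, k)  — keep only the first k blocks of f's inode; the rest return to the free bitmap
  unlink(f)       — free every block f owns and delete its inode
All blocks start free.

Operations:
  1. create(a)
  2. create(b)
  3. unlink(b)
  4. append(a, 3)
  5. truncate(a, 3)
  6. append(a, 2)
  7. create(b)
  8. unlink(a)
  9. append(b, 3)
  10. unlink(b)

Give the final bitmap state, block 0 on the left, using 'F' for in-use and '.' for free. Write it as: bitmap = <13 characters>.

[1] create(a) — a=0 (map F............)
[2] create(b) — a=0 b=1 (map FF...........)
[3] unlink(b) — a=0 (map F............)
[4] append(a, 3) — a=0,1,2,3 (map FFFF.........)
[5] truncate(a, 3) — a=0,1,2 (map FFF..........)
[6] append(a, 2) — a=0,1,2,3,4 (map FFFFF........)
[7] create(b) — a=0,1,2,3,4 b=5 (map FFFFFF.......)
[8] unlink(a) — b=5 (map .....F.......)
[9] append(b, 3) — b=5,0,1,2 (map FFF..F.......)
[10] unlink(b) —  (map .............)

bitmap = .............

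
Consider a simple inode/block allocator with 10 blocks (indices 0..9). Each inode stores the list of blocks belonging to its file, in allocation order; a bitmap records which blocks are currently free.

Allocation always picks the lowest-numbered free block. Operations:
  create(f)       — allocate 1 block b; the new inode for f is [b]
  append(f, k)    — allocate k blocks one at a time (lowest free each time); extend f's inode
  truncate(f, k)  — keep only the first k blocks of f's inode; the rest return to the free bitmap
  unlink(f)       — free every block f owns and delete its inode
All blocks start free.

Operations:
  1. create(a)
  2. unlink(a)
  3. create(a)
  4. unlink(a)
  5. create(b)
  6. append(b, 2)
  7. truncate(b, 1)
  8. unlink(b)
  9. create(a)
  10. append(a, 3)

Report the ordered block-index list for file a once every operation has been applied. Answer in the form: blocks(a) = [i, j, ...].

[1] create(a) — a=0 (map F.........)
[2] unlink(a) —  (map ..........)
[3] create(a) — a=0 (map F.........)
[4] unlink(a) —  (map ..........)
[5] create(b) — b=0 (map F.........)
[6] append(b, 2) — b=0,1,2 (map FFF.......)
[7] truncate(b, 1) — b=0 (map F.........)
[8] unlink(b) —  (map ..........)
[9] create(a) — a=0 (map F.........)
[10] append(a, 3) — a=0,1,2,3 (map FFFF......)

blocks(a) = [0, 1, 2, 3]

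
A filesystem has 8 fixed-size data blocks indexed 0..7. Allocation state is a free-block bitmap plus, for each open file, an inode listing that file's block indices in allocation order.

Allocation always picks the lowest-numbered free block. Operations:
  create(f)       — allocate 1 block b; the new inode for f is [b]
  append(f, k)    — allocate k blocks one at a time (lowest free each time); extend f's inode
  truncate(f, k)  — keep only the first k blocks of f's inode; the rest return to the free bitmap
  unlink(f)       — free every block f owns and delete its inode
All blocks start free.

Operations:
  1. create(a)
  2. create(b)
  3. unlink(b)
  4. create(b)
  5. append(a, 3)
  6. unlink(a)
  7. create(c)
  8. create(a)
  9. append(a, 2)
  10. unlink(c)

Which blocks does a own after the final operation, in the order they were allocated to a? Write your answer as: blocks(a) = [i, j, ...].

after create(a) → a:[0]  free=[F.......]
after create(b) → a:[0], b:[1]  free=[FF......]
after unlink(b) → a:[0]  free=[F.......]
after create(b) → a:[0], b:[1]  free=[FF......]
after append(a, 3) → a:[0, 2, 3, 4], b:[1]  free=[FFFFF...]
after unlink(a) → b:[1]  free=[.F......]
after create(c) → b:[1], c:[0]  free=[FF......]
after create(a) → a:[2], b:[1], c:[0]  free=[FFF.....]
after append(a, 2) → a:[2, 3, 4], b:[1], c:[0]  free=[FFFFF...]
after unlink(c) → a:[2, 3, 4], b:[1]  free=[.FFFF...]

blocks(a) = [2, 3, 4]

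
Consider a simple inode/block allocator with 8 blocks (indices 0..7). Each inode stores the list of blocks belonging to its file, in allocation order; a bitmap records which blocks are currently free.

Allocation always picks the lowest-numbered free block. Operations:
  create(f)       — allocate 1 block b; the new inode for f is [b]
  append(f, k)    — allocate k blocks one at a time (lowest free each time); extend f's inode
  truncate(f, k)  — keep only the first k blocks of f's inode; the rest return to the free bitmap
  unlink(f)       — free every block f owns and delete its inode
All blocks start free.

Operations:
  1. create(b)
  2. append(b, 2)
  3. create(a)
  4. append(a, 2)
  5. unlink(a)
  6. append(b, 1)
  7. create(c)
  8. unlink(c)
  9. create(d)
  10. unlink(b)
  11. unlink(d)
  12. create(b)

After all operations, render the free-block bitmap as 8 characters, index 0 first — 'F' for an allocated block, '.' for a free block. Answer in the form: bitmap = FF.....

  1. create(b)  ⇒  F.......  {b→[0]}
  2. append(b, 2)  ⇒  FFF.....  {b→[0, 1, 2]}
  3. create(a)  ⇒  FFFF....  {a→[3]; b→[0, 1, 2]}
  4. append(a, 2)  ⇒  FFFFFF..  {a→[3, 4, 5]; b→[0, 1, 2]}
  5. unlink(a)  ⇒  FFF.....  {b→[0, 1, 2]}
  6. append(b, 1)  ⇒  FFFF....  {b→[0, 1, 2, 3]}
  7. create(c)  ⇒  FFFFF...  {b→[0, 1, 2, 3]; c→[4]}
  8. unlink(c)  ⇒  FFFF....  {b→[0, 1, 2, 3]}
  9. create(d)  ⇒  FFFFF...  {b→[0, 1, 2, 3]; d→[4]}
  10. unlink(b)  ⇒  ....F...  {d→[4]}
  11. unlink(d)  ⇒  ........  {}
  12. create(b)  ⇒  F.......  {b→[0]}

bitmap = F.......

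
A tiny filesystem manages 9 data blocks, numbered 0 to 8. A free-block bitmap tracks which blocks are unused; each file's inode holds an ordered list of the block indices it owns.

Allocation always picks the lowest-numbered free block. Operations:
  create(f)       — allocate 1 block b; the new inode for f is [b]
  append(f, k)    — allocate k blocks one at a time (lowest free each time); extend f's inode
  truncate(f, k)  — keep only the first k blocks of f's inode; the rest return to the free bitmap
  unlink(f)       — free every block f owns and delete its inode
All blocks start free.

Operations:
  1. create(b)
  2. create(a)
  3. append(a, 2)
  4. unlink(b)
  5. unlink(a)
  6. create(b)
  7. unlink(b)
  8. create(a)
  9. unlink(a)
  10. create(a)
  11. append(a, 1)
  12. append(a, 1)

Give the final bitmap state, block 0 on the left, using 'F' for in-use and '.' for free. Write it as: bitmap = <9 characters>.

create(b): bitmap=F........ | b=[0]
create(a): bitmap=FF....... | a=[1] b=[0]
append(a, 2): bitmap=FFFF..... | a=[1, 2, 3] b=[0]
unlink(b): bitmap=.FFF..... | a=[1, 2, 3]
unlink(a): bitmap=......... | 
create(b): bitmap=F........ | b=[0]
unlink(b): bitmap=......... | 
create(a): bitmap=F........ | a=[0]
unlink(a): bitmap=......... | 
create(a): bitmap=F........ | a=[0]
append(a, 1): bitmap=FF....... | a=[0, 1]
append(a, 1): bitmap=FFF...... | a=[0, 1, 2]

bitmap = FFF......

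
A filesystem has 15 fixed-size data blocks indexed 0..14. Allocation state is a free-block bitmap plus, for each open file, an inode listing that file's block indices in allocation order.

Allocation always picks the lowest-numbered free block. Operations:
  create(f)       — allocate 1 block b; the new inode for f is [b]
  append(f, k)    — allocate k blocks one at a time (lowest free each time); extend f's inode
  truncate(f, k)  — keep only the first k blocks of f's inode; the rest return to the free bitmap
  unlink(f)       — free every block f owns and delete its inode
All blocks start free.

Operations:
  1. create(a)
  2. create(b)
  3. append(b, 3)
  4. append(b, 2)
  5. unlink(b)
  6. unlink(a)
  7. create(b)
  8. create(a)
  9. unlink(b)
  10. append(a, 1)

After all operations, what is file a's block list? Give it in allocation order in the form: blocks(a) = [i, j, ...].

after create(a) → a:[0]  free=[F..............]
after create(b) → a:[0], b:[1]  free=[FF.............]
after append(b, 3) → a:[0], b:[1, 2, 3, 4]  free=[FFFFF..........]
after append(b, 2) → a:[0], b:[1, 2, 3, 4, 5, 6]  free=[FFFFFFF........]
after unlink(b) → a:[0]  free=[F..............]
after unlink(a) →   free=[...............]
after create(b) → b:[0]  free=[F..............]
after create(a) → a:[1], b:[0]  free=[FF.............]
after unlink(b) → a:[1]  free=[.F.............]
after append(a, 1) → a:[1, 0]  free=[FF.............]

blocks(a) = [1, 0]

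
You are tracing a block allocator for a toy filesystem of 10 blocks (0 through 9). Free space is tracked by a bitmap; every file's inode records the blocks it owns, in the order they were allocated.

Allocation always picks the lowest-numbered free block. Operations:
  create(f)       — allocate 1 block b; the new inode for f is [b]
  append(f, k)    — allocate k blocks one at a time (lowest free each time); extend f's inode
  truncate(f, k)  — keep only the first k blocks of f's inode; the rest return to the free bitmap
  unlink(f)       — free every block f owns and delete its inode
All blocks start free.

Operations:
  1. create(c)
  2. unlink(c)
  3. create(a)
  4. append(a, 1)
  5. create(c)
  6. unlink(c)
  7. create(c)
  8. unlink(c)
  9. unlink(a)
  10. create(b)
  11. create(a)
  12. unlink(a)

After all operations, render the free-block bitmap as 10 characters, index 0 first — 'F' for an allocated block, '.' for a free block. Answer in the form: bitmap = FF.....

bitmap = F.........

[1] create(c) — c=0 (map F.........)
[2] unlink(c) —  (map ..........)
[3] create(a) — a=0 (map F.........)
[4] append(a, 1) — a=0,1 (map FF........)
[5] create(c) — a=0,1 c=2 (map FFF.......)
[6] unlink(c) — a=0,1 (map FF........)
[7] create(c) — a=0,1 c=2 (map FFF.......)
[8] unlink(c) — a=0,1 (map FF........)
[9] unlink(a) —  (map ..........)
[10] create(b) — b=0 (map F.........)
[11] create(a) — a=1 b=0 (map FF........)
[12] unlink(a) — b=0 (map F.........)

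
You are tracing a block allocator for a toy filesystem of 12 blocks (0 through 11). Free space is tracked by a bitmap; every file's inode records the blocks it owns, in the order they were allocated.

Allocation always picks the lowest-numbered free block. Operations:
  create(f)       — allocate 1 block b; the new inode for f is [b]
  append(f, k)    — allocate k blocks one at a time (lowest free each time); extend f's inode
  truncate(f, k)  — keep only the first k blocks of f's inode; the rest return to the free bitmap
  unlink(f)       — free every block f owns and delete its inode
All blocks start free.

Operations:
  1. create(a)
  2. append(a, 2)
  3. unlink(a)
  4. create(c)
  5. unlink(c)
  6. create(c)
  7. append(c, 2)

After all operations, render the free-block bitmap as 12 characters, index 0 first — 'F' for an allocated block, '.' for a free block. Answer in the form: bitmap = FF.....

create(a): bitmap=F........... | a=[0]
append(a, 2): bitmap=FFF......... | a=[0, 1, 2]
unlink(a): bitmap=............ | 
create(c): bitmap=F........... | c=[0]
unlink(c): bitmap=............ | 
create(c): bitmap=F........... | c=[0]
append(c, 2): bitmap=FFF......... | c=[0, 1, 2]

bitmap = FFF.........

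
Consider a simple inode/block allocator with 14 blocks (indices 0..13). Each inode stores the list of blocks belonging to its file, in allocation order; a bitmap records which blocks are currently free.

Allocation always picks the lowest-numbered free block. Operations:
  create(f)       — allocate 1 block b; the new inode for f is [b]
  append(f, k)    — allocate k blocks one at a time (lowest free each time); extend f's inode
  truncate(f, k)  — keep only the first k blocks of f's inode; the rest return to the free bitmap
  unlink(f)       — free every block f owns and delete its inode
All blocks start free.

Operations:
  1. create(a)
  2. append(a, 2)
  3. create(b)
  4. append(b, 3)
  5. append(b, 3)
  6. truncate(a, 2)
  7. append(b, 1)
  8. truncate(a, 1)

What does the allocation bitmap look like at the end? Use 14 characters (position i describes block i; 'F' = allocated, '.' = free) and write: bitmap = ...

  1. create(a)  ⇒  F.............  {a→[0]}
  2. append(a, 2)  ⇒  FFF...........  {a→[0, 1, 2]}
  3. create(b)  ⇒  FFFF..........  {a→[0, 1, 2]; b→[3]}
  4. append(b, 3)  ⇒  FFFFFFF.......  {a→[0, 1, 2]; b→[3, 4, 5, 6]}
  5. append(b, 3)  ⇒  FFFFFFFFFF....  {a→[0, 1, 2]; b→[3, 4, 5, 6, 7, 8, 9]}
  6. truncate(a, 2)  ⇒  FF.FFFFFFF....  {a→[0, 1]; b→[3, 4, 5, 6, 7, 8, 9]}
  7. append(b, 1)  ⇒  FFFFFFFFFF....  {a→[0, 1]; b→[3, 4, 5, 6, 7, 8, 9, 2]}
  8. truncate(a, 1)  ⇒  F.FFFFFFFF....  {a→[0]; b→[3, 4, 5, 6, 7, 8, 9, 2]}

bitmap = F.FFFFFFFF....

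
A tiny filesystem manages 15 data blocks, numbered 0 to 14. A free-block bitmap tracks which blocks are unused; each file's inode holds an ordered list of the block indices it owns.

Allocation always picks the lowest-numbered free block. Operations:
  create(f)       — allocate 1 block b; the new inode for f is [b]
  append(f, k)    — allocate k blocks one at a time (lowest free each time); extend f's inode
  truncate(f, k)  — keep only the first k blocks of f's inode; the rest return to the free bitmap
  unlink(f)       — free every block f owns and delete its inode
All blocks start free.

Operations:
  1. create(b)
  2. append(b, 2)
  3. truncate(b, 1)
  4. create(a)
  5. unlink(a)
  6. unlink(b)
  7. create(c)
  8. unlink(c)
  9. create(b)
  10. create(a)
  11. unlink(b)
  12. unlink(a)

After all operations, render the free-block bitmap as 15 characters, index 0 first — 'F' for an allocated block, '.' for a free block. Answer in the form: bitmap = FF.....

create(b): bitmap=F.............. | b=[0]
append(b, 2): bitmap=FFF............ | b=[0, 1, 2]
truncate(b, 1): bitmap=F.............. | b=[0]
create(a): bitmap=FF............. | a=[1] b=[0]
unlink(a): bitmap=F.............. | b=[0]
unlink(b): bitmap=............... | 
create(c): bitmap=F.............. | c=[0]
unlink(c): bitmap=............... | 
create(b): bitmap=F.............. | b=[0]
create(a): bitmap=FF............. | a=[1] b=[0]
unlink(b): bitmap=.F............. | a=[1]
unlink(a): bitmap=............... | 

bitmap = ...............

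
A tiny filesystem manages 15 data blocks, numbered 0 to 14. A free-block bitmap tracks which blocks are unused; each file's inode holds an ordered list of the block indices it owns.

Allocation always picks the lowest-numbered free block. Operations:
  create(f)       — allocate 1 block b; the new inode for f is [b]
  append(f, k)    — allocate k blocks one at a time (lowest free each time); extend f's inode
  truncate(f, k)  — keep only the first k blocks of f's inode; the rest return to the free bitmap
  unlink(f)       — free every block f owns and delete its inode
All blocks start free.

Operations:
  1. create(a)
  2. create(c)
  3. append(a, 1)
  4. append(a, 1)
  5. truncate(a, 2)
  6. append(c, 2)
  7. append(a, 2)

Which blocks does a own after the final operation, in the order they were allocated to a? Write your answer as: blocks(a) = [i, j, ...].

blocks(a) = [0, 2, 5, 6]

after create(a) → a:[0]  free=[F..............]
after create(c) → a:[0], c:[1]  free=[FF.............]
after append(a, 1) → a:[0, 2], c:[1]  free=[FFF............]
after append(a, 1) → a:[0, 2, 3], c:[1]  free=[FFFF...........]
after truncate(a, 2) → a:[0, 2], c:[1]  free=[FFF............]
after append(c, 2) → a:[0, 2], c:[1, 3, 4]  free=[FFFFF..........]
after append(a, 2) → a:[0, 2, 5, 6], c:[1, 3, 4]  free=[FFFFFFF........]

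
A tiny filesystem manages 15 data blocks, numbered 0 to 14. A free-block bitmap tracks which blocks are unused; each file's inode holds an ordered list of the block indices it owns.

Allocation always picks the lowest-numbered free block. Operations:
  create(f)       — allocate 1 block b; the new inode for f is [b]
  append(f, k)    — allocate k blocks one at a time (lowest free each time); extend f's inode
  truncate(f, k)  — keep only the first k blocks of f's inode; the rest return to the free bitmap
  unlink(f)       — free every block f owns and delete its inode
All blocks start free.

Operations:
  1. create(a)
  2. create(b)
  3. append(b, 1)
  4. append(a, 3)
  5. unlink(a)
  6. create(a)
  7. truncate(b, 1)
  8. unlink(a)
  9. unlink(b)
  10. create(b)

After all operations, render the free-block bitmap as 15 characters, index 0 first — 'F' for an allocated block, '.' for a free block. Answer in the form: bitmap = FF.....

bitmap = F..............

after create(a) → a:[0]  free=[F..............]
after create(b) → a:[0], b:[1]  free=[FF.............]
after append(b, 1) → a:[0], b:[1, 2]  free=[FFF............]
after append(a, 3) → a:[0, 3, 4, 5], b:[1, 2]  free=[FFFFFF.........]
after unlink(a) → b:[1, 2]  free=[.FF............]
after create(a) → a:[0], b:[1, 2]  free=[FFF............]
after truncate(b, 1) → a:[0], b:[1]  free=[FF.............]
after unlink(a) → b:[1]  free=[.F.............]
after unlink(b) →   free=[...............]
after create(b) → b:[0]  free=[F..............]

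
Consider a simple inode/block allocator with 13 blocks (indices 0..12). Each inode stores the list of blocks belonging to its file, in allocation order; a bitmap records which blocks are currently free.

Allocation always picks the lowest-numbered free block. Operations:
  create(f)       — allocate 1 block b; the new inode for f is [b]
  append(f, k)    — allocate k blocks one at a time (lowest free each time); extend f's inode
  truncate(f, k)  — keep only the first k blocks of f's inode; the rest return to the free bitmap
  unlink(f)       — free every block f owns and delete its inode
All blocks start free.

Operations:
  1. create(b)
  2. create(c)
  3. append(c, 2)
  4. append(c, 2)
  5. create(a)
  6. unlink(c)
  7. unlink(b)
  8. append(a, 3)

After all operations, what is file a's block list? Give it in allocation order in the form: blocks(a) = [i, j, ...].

blocks(a) = [6, 0, 1, 2]

[1] create(b) — b=0 (map F............)
[2] create(c) — b=0 c=1 (map FF...........)
[3] append(c, 2) — b=0 c=1,2,3 (map FFFF.........)
[4] append(c, 2) — b=0 c=1,2,3,4,5 (map FFFFFF.......)
[5] create(a) — a=6 b=0 c=1,2,3,4,5 (map FFFFFFF......)
[6] unlink(c) — a=6 b=0 (map F.....F......)
[7] unlink(b) — a=6 (map ......F......)
[8] append(a, 3) — a=6,0,1,2 (map FFF...F......)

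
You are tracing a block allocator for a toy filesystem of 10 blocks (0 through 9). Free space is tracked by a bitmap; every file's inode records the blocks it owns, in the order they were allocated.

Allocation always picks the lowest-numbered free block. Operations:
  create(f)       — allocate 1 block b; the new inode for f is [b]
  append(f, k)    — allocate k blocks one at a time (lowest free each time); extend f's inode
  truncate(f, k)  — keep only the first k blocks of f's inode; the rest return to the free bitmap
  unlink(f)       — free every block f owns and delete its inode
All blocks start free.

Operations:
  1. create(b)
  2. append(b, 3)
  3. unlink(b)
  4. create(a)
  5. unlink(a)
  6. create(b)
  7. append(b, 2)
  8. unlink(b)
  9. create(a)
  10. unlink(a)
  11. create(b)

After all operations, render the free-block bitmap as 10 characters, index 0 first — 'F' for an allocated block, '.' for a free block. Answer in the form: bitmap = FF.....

after create(b) → b:[0]  free=[F.........]
after append(b, 3) → b:[0, 1, 2, 3]  free=[FFFF......]
after unlink(b) →   free=[..........]
after create(a) → a:[0]  free=[F.........]
after unlink(a) →   free=[..........]
after create(b) → b:[0]  free=[F.........]
after append(b, 2) → b:[0, 1, 2]  free=[FFF.......]
after unlink(b) →   free=[..........]
after create(a) → a:[0]  free=[F.........]
after unlink(a) →   free=[..........]
after create(b) → b:[0]  free=[F.........]

bitmap = F.........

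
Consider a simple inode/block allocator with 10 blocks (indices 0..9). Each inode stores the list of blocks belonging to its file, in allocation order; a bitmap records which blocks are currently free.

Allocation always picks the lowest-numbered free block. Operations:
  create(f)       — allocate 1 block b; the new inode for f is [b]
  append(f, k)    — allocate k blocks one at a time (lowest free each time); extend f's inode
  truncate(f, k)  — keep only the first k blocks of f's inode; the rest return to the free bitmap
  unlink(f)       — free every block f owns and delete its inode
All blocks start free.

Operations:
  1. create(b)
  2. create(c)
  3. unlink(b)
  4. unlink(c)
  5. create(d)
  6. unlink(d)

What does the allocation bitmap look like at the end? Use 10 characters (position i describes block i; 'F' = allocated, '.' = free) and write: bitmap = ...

after create(b) → b:[0]  free=[F.........]
after create(c) → b:[0], c:[1]  free=[FF........]
after unlink(b) → c:[1]  free=[.F........]
after unlink(c) →   free=[..........]
after create(d) → d:[0]  free=[F.........]
after unlink(d) →   free=[..........]

bitmap = ..........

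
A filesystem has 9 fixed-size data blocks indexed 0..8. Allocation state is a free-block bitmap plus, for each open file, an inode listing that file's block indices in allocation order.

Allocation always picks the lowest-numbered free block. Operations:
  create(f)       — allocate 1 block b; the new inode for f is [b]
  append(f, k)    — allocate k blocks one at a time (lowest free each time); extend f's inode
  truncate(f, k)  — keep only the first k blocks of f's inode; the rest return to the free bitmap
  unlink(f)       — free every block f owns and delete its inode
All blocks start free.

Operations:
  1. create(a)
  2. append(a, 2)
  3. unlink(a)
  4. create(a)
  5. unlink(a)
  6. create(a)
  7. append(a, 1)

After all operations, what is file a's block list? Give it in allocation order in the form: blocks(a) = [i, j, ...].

after create(a) → a:[0]  free=[F........]
after append(a, 2) → a:[0, 1, 2]  free=[FFF......]
after unlink(a) →   free=[.........]
after create(a) → a:[0]  free=[F........]
after unlink(a) →   free=[.........]
after create(a) → a:[0]  free=[F........]
after append(a, 1) → a:[0, 1]  free=[FF.......]

blocks(a) = [0, 1]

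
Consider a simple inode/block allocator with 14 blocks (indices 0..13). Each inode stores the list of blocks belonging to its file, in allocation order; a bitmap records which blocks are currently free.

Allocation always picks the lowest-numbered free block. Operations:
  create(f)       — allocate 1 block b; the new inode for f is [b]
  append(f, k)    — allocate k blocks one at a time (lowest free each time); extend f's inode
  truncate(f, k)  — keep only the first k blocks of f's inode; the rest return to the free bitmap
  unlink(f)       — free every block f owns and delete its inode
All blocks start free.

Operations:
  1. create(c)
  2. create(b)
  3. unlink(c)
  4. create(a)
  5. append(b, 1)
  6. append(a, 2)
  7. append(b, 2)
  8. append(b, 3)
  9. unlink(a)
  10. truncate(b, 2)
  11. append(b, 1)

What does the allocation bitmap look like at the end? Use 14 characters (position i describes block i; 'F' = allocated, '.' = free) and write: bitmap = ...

after create(c) → c:[0]  free=[F.............]
after create(b) → b:[1], c:[0]  free=[FF............]
after unlink(c) → b:[1]  free=[.F............]
after create(a) → a:[0], b:[1]  free=[FF............]
after append(b, 1) → a:[0], b:[1, 2]  free=[FFF...........]
after append(a, 2) → a:[0, 3, 4], b:[1, 2]  free=[FFFFF.........]
after append(b, 2) → a:[0, 3, 4], b:[1, 2, 5, 6]  free=[FFFFFFF.......]
after append(b, 3) → a:[0, 3, 4], b:[1, 2, 5, 6, 7, 8, 9]  free=[FFFFFFFFFF....]
after unlink(a) → b:[1, 2, 5, 6, 7, 8, 9]  free=[.FF..FFFFF....]
after truncate(b, 2) → b:[1, 2]  free=[.FF...........]
after append(b, 1) → b:[1, 2, 0]  free=[FFF...........]

bitmap = FFF...........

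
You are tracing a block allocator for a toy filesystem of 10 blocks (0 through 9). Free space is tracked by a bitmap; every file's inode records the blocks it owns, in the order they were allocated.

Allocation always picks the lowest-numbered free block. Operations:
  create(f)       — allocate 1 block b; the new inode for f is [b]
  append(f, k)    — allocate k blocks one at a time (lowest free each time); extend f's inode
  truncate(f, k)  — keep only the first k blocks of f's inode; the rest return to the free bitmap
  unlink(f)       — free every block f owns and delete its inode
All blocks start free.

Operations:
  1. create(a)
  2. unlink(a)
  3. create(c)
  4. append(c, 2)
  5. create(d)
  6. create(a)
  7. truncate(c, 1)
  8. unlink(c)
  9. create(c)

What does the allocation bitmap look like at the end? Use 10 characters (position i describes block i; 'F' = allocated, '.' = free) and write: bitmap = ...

after create(a) → a:[0]  free=[F.........]
after unlink(a) →   free=[..........]
after create(c) → c:[0]  free=[F.........]
after append(c, 2) → c:[0, 1, 2]  free=[FFF.......]
after create(d) → c:[0, 1, 2], d:[3]  free=[FFFF......]
after create(a) → a:[4], c:[0, 1, 2], d:[3]  free=[FFFFF.....]
after truncate(c, 1) → a:[4], c:[0], d:[3]  free=[F..FF.....]
after unlink(c) → a:[4], d:[3]  free=[...FF.....]
after create(c) → a:[4], c:[0], d:[3]  free=[F..FF.....]

bitmap = F..FF.....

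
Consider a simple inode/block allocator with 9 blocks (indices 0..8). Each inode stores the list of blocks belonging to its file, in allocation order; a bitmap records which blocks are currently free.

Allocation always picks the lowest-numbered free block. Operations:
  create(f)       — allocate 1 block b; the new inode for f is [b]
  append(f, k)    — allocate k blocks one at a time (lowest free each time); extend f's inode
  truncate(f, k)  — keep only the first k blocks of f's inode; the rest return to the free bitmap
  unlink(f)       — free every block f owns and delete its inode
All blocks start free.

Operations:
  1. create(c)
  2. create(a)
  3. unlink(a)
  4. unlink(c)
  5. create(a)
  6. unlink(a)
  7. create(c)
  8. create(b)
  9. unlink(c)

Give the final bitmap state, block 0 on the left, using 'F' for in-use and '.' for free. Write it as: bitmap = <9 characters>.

bitmap = .F.......

[1] create(c) — c=0 (map F........)
[2] create(a) — a=1 c=0 (map FF.......)
[3] unlink(a) — c=0 (map F........)
[4] unlink(c) —  (map .........)
[5] create(a) — a=0 (map F........)
[6] unlink(a) —  (map .........)
[7] create(c) — c=0 (map F........)
[8] create(b) — b=1 c=0 (map FF.......)
[9] unlink(c) — b=1 (map .F.......)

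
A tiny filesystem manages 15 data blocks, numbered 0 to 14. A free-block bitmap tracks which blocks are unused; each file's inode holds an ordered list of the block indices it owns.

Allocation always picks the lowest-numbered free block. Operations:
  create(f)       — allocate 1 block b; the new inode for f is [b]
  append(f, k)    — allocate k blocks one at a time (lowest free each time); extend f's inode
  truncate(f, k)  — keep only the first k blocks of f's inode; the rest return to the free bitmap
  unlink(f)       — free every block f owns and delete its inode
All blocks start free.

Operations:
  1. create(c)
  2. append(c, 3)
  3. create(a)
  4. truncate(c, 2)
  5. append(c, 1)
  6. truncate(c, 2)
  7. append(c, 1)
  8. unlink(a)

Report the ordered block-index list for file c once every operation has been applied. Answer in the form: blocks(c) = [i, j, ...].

blocks(c) = [0, 1, 2]

after create(c) → c:[0]  free=[F..............]
after append(c, 3) → c:[0, 1, 2, 3]  free=[FFFF...........]
after create(a) → a:[4], c:[0, 1, 2, 3]  free=[FFFFF..........]
after truncate(c, 2) → a:[4], c:[0, 1]  free=[FF..F..........]
after append(c, 1) → a:[4], c:[0, 1, 2]  free=[FFF.F..........]
after truncate(c, 2) → a:[4], c:[0, 1]  free=[FF..F..........]
after append(c, 1) → a:[4], c:[0, 1, 2]  free=[FFF.F..........]
after unlink(a) → c:[0, 1, 2]  free=[FFF............]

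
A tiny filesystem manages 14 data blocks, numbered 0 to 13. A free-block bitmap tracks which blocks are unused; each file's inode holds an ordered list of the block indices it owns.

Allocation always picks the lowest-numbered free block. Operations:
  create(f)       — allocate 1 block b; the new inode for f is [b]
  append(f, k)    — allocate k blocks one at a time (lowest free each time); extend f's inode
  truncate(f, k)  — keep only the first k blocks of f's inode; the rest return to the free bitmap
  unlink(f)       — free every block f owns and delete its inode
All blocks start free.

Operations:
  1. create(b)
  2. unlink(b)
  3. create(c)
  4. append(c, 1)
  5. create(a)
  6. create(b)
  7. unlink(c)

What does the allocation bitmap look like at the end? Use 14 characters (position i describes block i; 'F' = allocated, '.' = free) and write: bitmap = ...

bitmap = ..FF..........

after create(b) → b:[0]  free=[F.............]
after unlink(b) →   free=[..............]
after create(c) → c:[0]  free=[F.............]
after append(c, 1) → c:[0, 1]  free=[FF............]
after create(a) → a:[2], c:[0, 1]  free=[FFF...........]
after create(b) → a:[2], b:[3], c:[0, 1]  free=[FFFF..........]
after unlink(c) → a:[2], b:[3]  free=[..FF..........]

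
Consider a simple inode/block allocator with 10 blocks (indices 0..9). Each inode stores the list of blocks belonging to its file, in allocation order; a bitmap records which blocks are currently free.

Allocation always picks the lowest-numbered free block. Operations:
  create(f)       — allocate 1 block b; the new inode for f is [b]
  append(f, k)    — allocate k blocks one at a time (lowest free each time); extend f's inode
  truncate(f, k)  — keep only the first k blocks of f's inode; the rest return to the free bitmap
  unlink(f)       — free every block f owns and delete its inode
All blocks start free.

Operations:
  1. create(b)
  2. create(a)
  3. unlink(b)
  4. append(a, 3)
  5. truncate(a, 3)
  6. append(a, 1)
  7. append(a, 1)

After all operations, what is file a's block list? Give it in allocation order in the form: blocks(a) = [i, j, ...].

create(b): bitmap=F......... | b=[0]
create(a): bitmap=FF........ | a=[1] b=[0]
unlink(b): bitmap=.F........ | a=[1]
append(a, 3): bitmap=FFFF...... | a=[1, 0, 2, 3]
truncate(a, 3): bitmap=FFF....... | a=[1, 0, 2]
append(a, 1): bitmap=FFFF...... | a=[1, 0, 2, 3]
append(a, 1): bitmap=FFFFF..... | a=[1, 0, 2, 3, 4]

blocks(a) = [1, 0, 2, 3, 4]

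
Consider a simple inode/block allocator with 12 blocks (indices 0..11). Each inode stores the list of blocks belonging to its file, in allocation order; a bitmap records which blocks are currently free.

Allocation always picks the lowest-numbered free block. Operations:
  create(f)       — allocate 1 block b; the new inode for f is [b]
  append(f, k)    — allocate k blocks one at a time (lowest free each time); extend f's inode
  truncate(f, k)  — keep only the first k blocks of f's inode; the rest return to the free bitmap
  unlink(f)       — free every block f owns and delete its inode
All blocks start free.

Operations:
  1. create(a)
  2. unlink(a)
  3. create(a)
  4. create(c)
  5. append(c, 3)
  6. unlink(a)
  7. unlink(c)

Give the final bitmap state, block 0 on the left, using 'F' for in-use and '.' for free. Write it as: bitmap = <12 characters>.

bitmap = ............

  1. create(a)  ⇒  F...........  {a→[0]}
  2. unlink(a)  ⇒  ............  {}
  3. create(a)  ⇒  F...........  {a→[0]}
  4. create(c)  ⇒  FF..........  {a→[0]; c→[1]}
  5. append(c, 3)  ⇒  FFFFF.......  {a→[0]; c→[1, 2, 3, 4]}
  6. unlink(a)  ⇒  .FFFF.......  {c→[1, 2, 3, 4]}
  7. unlink(c)  ⇒  ............  {}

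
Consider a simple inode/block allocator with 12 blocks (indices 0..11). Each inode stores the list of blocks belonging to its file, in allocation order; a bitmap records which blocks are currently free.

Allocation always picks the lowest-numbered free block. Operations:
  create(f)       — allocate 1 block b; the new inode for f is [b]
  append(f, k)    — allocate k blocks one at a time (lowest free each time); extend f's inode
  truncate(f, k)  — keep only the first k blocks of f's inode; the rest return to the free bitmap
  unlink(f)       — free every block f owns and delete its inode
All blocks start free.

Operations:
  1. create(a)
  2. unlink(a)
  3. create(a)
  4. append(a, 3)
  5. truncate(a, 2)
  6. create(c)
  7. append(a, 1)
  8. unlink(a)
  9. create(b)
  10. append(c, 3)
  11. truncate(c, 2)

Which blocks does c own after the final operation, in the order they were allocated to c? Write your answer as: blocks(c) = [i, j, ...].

blocks(c) = [2, 1]

[1] create(a) — a=0 (map F...........)
[2] unlink(a) —  (map ............)
[3] create(a) — a=0 (map F...........)
[4] append(a, 3) — a=0,1,2,3 (map FFFF........)
[5] truncate(a, 2) — a=0,1 (map FF..........)
[6] create(c) — a=0,1 c=2 (map FFF.........)
[7] append(a, 1) — a=0,1,3 c=2 (map FFFF........)
[8] unlink(a) — c=2 (map ..F.........)
[9] create(b) — b=0 c=2 (map F.F.........)
[10] append(c, 3) — b=0 c=2,1,3,4 (map FFFFF.......)
[11] truncate(c, 2) — b=0 c=2,1 (map FFF.........)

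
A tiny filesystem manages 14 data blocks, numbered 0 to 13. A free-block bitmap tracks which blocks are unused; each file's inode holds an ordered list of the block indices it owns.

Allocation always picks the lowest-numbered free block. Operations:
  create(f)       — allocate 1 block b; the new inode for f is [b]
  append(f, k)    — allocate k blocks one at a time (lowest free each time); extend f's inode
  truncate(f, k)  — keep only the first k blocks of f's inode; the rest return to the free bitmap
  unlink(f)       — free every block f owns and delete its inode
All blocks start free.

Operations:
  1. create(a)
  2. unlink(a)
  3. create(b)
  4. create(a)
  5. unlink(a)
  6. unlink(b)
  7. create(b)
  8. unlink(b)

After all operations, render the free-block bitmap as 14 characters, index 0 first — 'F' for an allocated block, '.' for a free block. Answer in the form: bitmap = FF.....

[1] create(a) — a=0 (map F.............)
[2] unlink(a) —  (map ..............)
[3] create(b) — b=0 (map F.............)
[4] create(a) — a=1 b=0 (map FF............)
[5] unlink(a) — b=0 (map F.............)
[6] unlink(b) —  (map ..............)
[7] create(b) — b=0 (map F.............)
[8] unlink(b) —  (map ..............)

bitmap = ..............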